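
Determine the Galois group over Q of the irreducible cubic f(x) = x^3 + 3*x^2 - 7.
Gal(K/Q) = S_3 (symmetric group of order 6)

Compute the discriminant of x^3 + (3)*x^2 + (0)*x + (-7): Δ = -567. Since Δ is not a rational square, the Galois group is not contained in A_3; it must be the full S_3 (irreducibility of the cubic rules out anything smaller).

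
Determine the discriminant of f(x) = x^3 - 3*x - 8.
Δ = -1620

For a depressed cubic x^3 + p x + q the discriminant is Δ = -4 p^3 - 27 q^2 = -4*(-3)^3 - 27*(-8)^2 = 108 - 1728 = -1620.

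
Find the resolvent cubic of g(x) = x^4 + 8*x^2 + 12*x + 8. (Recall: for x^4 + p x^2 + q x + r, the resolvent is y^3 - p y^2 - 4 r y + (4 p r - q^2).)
h(y) = y^3 - 8*y^2 - 32*y + 112

Identify coefficients: p = 8, q = 12, r = 8.
Plug into h(y) = y^3 - p y^2 - 4 r y + (4 p r - q^2):
  h(y) = y^3 - (8) y^2 - 4*(8) y + (4*(8)*(8) - (12)^2)
       = y^3 + (-8) y^2 + (-32) y + (112).
Simplifying: h(y) = y^3 - 8*y^2 - 32*y + 112.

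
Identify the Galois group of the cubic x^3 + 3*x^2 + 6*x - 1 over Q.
Gal(K/Q) = S_3 (symmetric group of order 6)

Compute the discriminant of x^3 + (3)*x^2 + (6)*x + (-1): Δ = -783. Since Δ is not a rational square, the Galois group is not contained in A_3; it must be the full S_3 (irreducibility of the cubic rules out anything smaller).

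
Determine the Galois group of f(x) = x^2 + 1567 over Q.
Gal(K/Q) = Z/2Z (cyclic of order 2)

x^2 + 1567 is irreducible over Q since -1567 is not a rational square. The splitting field Q(sqrt(-1567)) has degree 2 over Q, and its unique nontrivial automorphism is sqrt(-1567) ↦ -sqrt(-1567). Hence Gal(Q(sqrt(-1567))/Q) = Z/2Z.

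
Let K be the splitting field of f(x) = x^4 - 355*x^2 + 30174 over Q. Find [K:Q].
[K:Q] = 4

f factors as (x^2 - 214)(x^2 - 141); the splitting field is K = Q(sqrt(214), sqrt(141)). Since 214, 141, and 30174 are all non-squares in Q, the three subfields Q(sqrt(214)), Q(sqrt(141)), Q(sqrt(30174)) are distinct degree-2 extensions, so [K:Q] = 4 (Klein four Galois group).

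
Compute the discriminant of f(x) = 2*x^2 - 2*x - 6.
Δ = 52

For a quadratic a x^2 + b x + c the discriminant is Δ = b^2 - 4ac = (-2)^2 - 4*(2)*(-6) = 4 - (-48) = 52.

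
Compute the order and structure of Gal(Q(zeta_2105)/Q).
|Gal(Q(zeta_2105)/Q)| = phi(2105) = 1680; group ≅ (Z/2105Z)^* ≅ Z/4Z × Z/420Z

The n-th cyclotomic polynomial Φ_2105(x) is the minimal polynomial of zeta_2105 over Q and has degree phi(2105) = 1680. So Q(zeta_2105) is a degree-1680 Galois extension with Galois group (Z/2105Z)^*. By CRT, (Z/2105Z)^* ≅ (Z/5Z)^* × (Z/421Z)^*. Each prime-power unit group is (Z/5Z)^* ≅ Z/4Z; (Z/421Z)^* ≅ Z/420Z. Hence Gal(Q(zeta_2105)/Q) ≅ Z/4Z × Z/420Z.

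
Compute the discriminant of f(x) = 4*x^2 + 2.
Δ = -32

For a quadratic a x^2 + b x + c the discriminant is Δ = b^2 - 4ac = (0)^2 - 4*(4)*(2) = 0 - (32) = -32.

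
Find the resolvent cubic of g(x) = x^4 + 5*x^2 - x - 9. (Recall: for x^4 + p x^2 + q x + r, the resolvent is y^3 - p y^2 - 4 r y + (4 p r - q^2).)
h(y) = y^3 - 5*y^2 + 36*y - 181

Identify coefficients: p = 5, q = -1, r = -9.
Plug into h(y) = y^3 - p y^2 - 4 r y + (4 p r - q^2):
  h(y) = y^3 - (5) y^2 - 4*(-9) y + (4*(5)*(-9) - (-1)^2)
       = y^3 + (-5) y^2 + (36) y + (-181).
Simplifying: h(y) = y^3 - 5*y^2 + 36*y - 181.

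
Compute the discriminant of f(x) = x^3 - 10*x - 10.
Δ = 1300

For a depressed cubic x^3 + p x + q the discriminant is Δ = -4 p^3 - 27 q^2 = -4*(-10)^3 - 27*(-10)^2 = 4000 - 2700 = 1300.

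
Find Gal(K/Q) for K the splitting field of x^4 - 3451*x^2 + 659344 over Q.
Gal(K/Q) = Z/2Z (cyclic of order 2)

f factors as (x^2 - 3248)(x^2 - 203), so the splitting field is K = Q(sqrt(3248), sqrt(203)). The squarefree part of 3248 is 203 and the squarefree part of 203 is also 203, so sqrt(3248) and sqrt(203) are both rational multiples of sqrt(203). Hence Q(sqrt(3248)) = Q(sqrt(203)) = Q(sqrt(203)), and the splitting field collapses to a single degree-2 extension with Galois group Z/2Z.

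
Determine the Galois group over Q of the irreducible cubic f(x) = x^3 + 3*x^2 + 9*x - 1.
Gal(K/Q) = S_3 (symmetric group of order 6)

Compute the discriminant of x^3 + (3)*x^2 + (9)*x + (-1): Δ = -2592. Since Δ is not a rational square, the Galois group is not contained in A_3; it must be the full S_3 (irreducibility of the cubic rules out anything smaller).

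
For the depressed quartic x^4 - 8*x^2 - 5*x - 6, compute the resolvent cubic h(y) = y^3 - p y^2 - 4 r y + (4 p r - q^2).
h(y) = y^3 + 8*y^2 + 24*y + 167

Identify coefficients: p = -8, q = -5, r = -6.
Plug into h(y) = y^3 - p y^2 - 4 r y + (4 p r - q^2):
  h(y) = y^3 - (-8) y^2 - 4*(-6) y + (4*(-8)*(-6) - (-5)^2)
       = y^3 + (8) y^2 + (24) y + (167).
Simplifying: h(y) = y^3 + 8*y^2 + 24*y + 167.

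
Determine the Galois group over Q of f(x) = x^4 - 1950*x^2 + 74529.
Gal(K/Q) = Z/2Z (cyclic of order 2)

f factors as (x^2 - 39)(x^2 - 1911), so the splitting field is K = Q(sqrt(39), sqrt(1911)). The squarefree part of 39 is 39 and the squarefree part of 1911 is also 39, so sqrt(39) and sqrt(1911) are both rational multiples of sqrt(39). Hence Q(sqrt(39)) = Q(sqrt(1911)) = Q(sqrt(39)), and the splitting field collapses to a single degree-2 extension with Galois group Z/2Z.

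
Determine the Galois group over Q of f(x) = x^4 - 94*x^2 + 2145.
Gal(K/Q) = V_4 (Klein four-group, Z/2Z × Z/2Z)

f factors as (x^2 - 39)(x^2 - 55), so the splitting field is K = Q(sqrt(39), sqrt(55)). The elements 39, 55, 2145 are all non-squares in Q, so sqrt(39) and sqrt(55) generate independent quadratic extensions. Thus [K:Q] = 4 and Gal(K/Q) is generated by the two order-2 automorphisms sqrt(39) ↦ -sqrt(39) and sqrt(55) ↦ -sqrt(55), giving V_4.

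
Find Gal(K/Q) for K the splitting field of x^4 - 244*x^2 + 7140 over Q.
Gal(K/Q) = V_4 (Klein four-group, Z/2Z × Z/2Z)

f factors as (x^2 - 210)(x^2 - 34), so the splitting field is K = Q(sqrt(210), sqrt(34)). The elements 210, 34, 7140 are all non-squares in Q, so sqrt(210) and sqrt(34) generate independent quadratic extensions. Thus [K:Q] = 4 and Gal(K/Q) is generated by the two order-2 automorphisms sqrt(210) ↦ -sqrt(210) and sqrt(34) ↦ -sqrt(34), giving V_4.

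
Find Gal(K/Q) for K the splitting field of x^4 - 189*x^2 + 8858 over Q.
Gal(K/Q) = V_4 (Klein four-group, Z/2Z × Z/2Z)

f factors as (x^2 - 103)(x^2 - 86), so the splitting field is K = Q(sqrt(103), sqrt(86)). The elements 103, 86, 8858 are all non-squares in Q, so sqrt(103) and sqrt(86) generate independent quadratic extensions. Thus [K:Q] = 4 and Gal(K/Q) is generated by the two order-2 automorphisms sqrt(103) ↦ -sqrt(103) and sqrt(86) ↦ -sqrt(86), giving V_4.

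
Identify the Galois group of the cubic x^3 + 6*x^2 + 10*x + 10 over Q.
Gal(K/Q) = S_3 (symmetric group of order 6)

Compute the discriminant of x^3 + (6)*x^2 + (10)*x + (10): Δ = -940. Since Δ is not a rational square, the Galois group is not contained in A_3; it must be the full S_3 (irreducibility of the cubic rules out anything smaller).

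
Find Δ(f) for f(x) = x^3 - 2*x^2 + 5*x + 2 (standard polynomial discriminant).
Δ = -804

For x^3 + a x^2 + b x + c the discriminant is Δ = 18 a b c - 4 a^3 c + a^2 b^2 - 4 b^3 - 27 c^2.
Plug a = -2, b = 5, c = 2:
  18*(-2)*(5)*(2) - 4*(-2)^3*(2) + (-2)^2*(5)^2 - 4*(5)^3 - 27*(2)^2
  = -360 + (64) + 100 + (-500) + (-108)
  = -804.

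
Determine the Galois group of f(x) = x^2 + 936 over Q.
Gal(K/Q) = Z/2Z (cyclic of order 2)

x^2 + 936 is irreducible over Q since -936 is not a rational square. The splitting field Q(sqrt(-936)) has degree 2 over Q, and its unique nontrivial automorphism is sqrt(-936) ↦ -sqrt(-936). Hence Gal(Q(sqrt(-936))/Q) = Z/2Z.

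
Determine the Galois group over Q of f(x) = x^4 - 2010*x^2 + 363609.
Gal(K/Q) = Z/2Z (cyclic of order 2)

f factors as (x^2 - 1809)(x^2 - 201), so the splitting field is K = Q(sqrt(1809), sqrt(201)). The squarefree part of 1809 is 201 and the squarefree part of 201 is also 201, so sqrt(1809) and sqrt(201) are both rational multiples of sqrt(201). Hence Q(sqrt(1809)) = Q(sqrt(201)) = Q(sqrt(201)), and the splitting field collapses to a single degree-2 extension with Galois group Z/2Z.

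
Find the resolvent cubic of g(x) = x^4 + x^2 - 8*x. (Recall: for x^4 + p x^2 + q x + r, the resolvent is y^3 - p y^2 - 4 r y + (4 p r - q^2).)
h(y) = y^3 - y^2 - 64

Identify coefficients: p = 1, q = -8, r = 0.
Plug into h(y) = y^3 - p y^2 - 4 r y + (4 p r - q^2):
  h(y) = y^3 - (1) y^2 - 4*(0) y + (4*(1)*(0) - (-8)^2)
       = y^3 + (-1) y^2 + (0) y + (-64).
Simplifying: h(y) = y^3 - y^2 - 64.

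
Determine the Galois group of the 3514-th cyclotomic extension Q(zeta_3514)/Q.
|Gal(Q(zeta_3514)/Q)| = phi(3514) = 1500; group ≅ (Z/3514Z)^* ≅ Z/6Z × Z/250Z

The n-th cyclotomic polynomial Φ_3514(x) is the minimal polynomial of zeta_3514 over Q and has degree phi(3514) = 1500. So Q(zeta_3514) is a degree-1500 Galois extension with Galois group (Z/3514Z)^*. By CRT, (Z/3514Z)^* ≅ (Z/2Z)^* × (Z/7Z)^* × (Z/251Z)^*. Each prime-power unit group is (Z/2Z)^* ≅ trivial group (order 1); (Z/7Z)^* ≅ Z/6Z; (Z/251Z)^* ≅ Z/250Z. Hence Gal(Q(zeta_3514)/Q) ≅ Z/6Z × Z/250Z.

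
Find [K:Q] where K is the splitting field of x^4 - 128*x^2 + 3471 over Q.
[K:Q] = 4

f factors as (x^2 - 39)(x^2 - 89); the splitting field is K = Q(sqrt(39), sqrt(89)). Since 39, 89, and 3471 are all non-squares in Q, the three subfields Q(sqrt(39)), Q(sqrt(89)), Q(sqrt(3471)) are distinct degree-2 extensions, so [K:Q] = 4 (Klein four Galois group).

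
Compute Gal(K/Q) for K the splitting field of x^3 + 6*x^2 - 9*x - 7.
Gal(K/Q) = S_3 (symmetric group of order 6)

Compute the discriminant of x^3 + (6)*x^2 + (-9)*x + (-7): Δ = 17361. Since Δ is not a rational square, the Galois group is not contained in A_3; it must be the full S_3 (irreducibility of the cubic rules out anything smaller).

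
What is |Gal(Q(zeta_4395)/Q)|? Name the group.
|Gal(Q(zeta_4395)/Q)| = phi(4395) = 2336; group ≅ (Z/4395Z)^* ≅ Z/2Z × Z/4Z × Z/292Z

The n-th cyclotomic polynomial Φ_4395(x) is the minimal polynomial of zeta_4395 over Q and has degree phi(4395) = 2336. So Q(zeta_4395) is a degree-2336 Galois extension with Galois group (Z/4395Z)^*. By CRT, (Z/4395Z)^* ≅ (Z/3Z)^* × (Z/5Z)^* × (Z/293Z)^*. Each prime-power unit group is (Z/3Z)^* ≅ Z/2Z; (Z/5Z)^* ≅ Z/4Z; (Z/293Z)^* ≅ Z/292Z. Hence Gal(Q(zeta_4395)/Q) ≅ Z/2Z × Z/4Z × Z/292Z.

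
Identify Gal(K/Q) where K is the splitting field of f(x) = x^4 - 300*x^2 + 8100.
Gal(K/Q) = Z/2Z (cyclic of order 2)

f factors as (x^2 - 30)(x^2 - 270), so the splitting field is K = Q(sqrt(30), sqrt(270)). The squarefree part of 30 is 30 and the squarefree part of 270 is also 30, so sqrt(30) and sqrt(270) are both rational multiples of sqrt(30). Hence Q(sqrt(30)) = Q(sqrt(270)) = Q(sqrt(30)), and the splitting field collapses to a single degree-2 extension with Galois group Z/2Z.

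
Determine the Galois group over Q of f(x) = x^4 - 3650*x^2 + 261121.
Gal(K/Q) = Z/2Z (cyclic of order 2)

f factors as (x^2 - 73)(x^2 - 3577), so the splitting field is K = Q(sqrt(73), sqrt(3577)). The squarefree part of 73 is 73 and the squarefree part of 3577 is also 73, so sqrt(73) and sqrt(3577) are both rational multiples of sqrt(73). Hence Q(sqrt(73)) = Q(sqrt(3577)) = Q(sqrt(73)), and the splitting field collapses to a single degree-2 extension with Galois group Z/2Z.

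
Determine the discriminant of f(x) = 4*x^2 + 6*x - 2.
Δ = 68

For a quadratic a x^2 + b x + c the discriminant is Δ = b^2 - 4ac = (6)^2 - 4*(4)*(-2) = 36 - (-32) = 68.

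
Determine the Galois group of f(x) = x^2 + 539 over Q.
Gal(K/Q) = Z/2Z (cyclic of order 2)

x^2 + 539 is irreducible over Q since -539 is not a rational square. The splitting field Q(sqrt(-539)) has degree 2 over Q, and its unique nontrivial automorphism is sqrt(-539) ↦ -sqrt(-539). Hence Gal(Q(sqrt(-539))/Q) = Z/2Z.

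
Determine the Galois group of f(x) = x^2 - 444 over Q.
Gal(K/Q) = Z/2Z (cyclic of order 2)

x^2 - 444 is irreducible over Q since 444 is not a rational square. The splitting field Q(sqrt(444)) has degree 2 over Q, and its unique nontrivial automorphism is sqrt(444) ↦ -sqrt(444). Hence Gal(Q(sqrt(444))/Q) = Z/2Z.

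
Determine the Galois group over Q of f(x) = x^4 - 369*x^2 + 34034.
Gal(K/Q) = V_4 (Klein four-group, Z/2Z × Z/2Z)

f factors as (x^2 - 182)(x^2 - 187), so the splitting field is K = Q(sqrt(182), sqrt(187)). The elements 182, 187, 34034 are all non-squares in Q, so sqrt(182) and sqrt(187) generate independent quadratic extensions. Thus [K:Q] = 4 and Gal(K/Q) is generated by the two order-2 automorphisms sqrt(182) ↦ -sqrt(182) and sqrt(187) ↦ -sqrt(187), giving V_4.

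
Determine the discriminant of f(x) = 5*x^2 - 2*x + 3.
Δ = -56

For a quadratic a x^2 + b x + c the discriminant is Δ = b^2 - 4ac = (-2)^2 - 4*(5)*(3) = 4 - (60) = -56.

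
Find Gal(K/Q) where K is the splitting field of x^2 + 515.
Gal(K/Q) = Z/2Z (cyclic of order 2)

x^2 + 515 is irreducible over Q since -515 is not a rational square. The splitting field Q(sqrt(-515)) has degree 2 over Q, and its unique nontrivial automorphism is sqrt(-515) ↦ -sqrt(-515). Hence Gal(Q(sqrt(-515))/Q) = Z/2Z.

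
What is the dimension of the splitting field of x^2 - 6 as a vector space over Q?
[K:Q] = 2

The discriminant of x^2 + (0)*x + (-6) is b^2 - 4c = 0 - (-24) = 24. Since 24 is not a perfect square in Q, the polynomial is irreducible over Q. Its two roots generate a degree-2 extension, so [K:Q] = 2.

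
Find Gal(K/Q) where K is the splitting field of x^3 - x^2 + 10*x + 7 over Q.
Gal(K/Q) = S_3 (symmetric group of order 6)

Compute the discriminant of x^3 + (-1)*x^2 + (10)*x + (7): Δ = -6455. Since Δ is not a rational square, the Galois group is not contained in A_3; it must be the full S_3 (irreducibility of the cubic rules out anything smaller).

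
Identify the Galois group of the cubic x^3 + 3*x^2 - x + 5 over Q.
Gal(K/Q) = S_3 (symmetric group of order 6)

Compute the discriminant of x^3 + (3)*x^2 + (-1)*x + (5): Δ = -1472. Since Δ is not a rational square, the Galois group is not contained in A_3; it must be the full S_3 (irreducibility of the cubic rules out anything smaller).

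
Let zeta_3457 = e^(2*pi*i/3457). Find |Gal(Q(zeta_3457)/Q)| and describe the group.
|Gal(Q(zeta_3457)/Q)| = phi(3457) = 3456; group ≅ (Z/3457Z)^* ≅ Z/3456Z

The n-th cyclotomic polynomial Φ_3457(x) is the minimal polynomial of zeta_3457 over Q and has degree phi(3457) = 3456. So Q(zeta_3457) is a degree-3456 Galois extension with Galois group (Z/3457Z)^*. (Z/3457Z)^* is cyclic since 3457 is an odd prime power (or 4). Hence Gal(Q(zeta_3457)/Q) ≅ Z/3456Z.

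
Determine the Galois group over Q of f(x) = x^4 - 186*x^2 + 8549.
Gal(K/Q) = V_4 (Klein four-group, Z/2Z × Z/2Z)

f factors as (x^2 - 103)(x^2 - 83), so the splitting field is K = Q(sqrt(103), sqrt(83)). The elements 103, 83, 8549 are all non-squares in Q, so sqrt(103) and sqrt(83) generate independent quadratic extensions. Thus [K:Q] = 4 and Gal(K/Q) is generated by the two order-2 automorphisms sqrt(103) ↦ -sqrt(103) and sqrt(83) ↦ -sqrt(83), giving V_4.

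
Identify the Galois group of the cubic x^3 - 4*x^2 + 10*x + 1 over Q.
Gal(K/Q) = S_3 (symmetric group of order 6)

Compute the discriminant of x^3 + (-4)*x^2 + (10)*x + (1): Δ = -2891. Since Δ is not a rational square, the Galois group is not contained in A_3; it must be the full S_3 (irreducibility of the cubic rules out anything smaller).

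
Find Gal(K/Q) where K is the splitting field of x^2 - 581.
Gal(K/Q) = Z/2Z (cyclic of order 2)

x^2 - 581 is irreducible over Q since 581 is not a rational square. The splitting field Q(sqrt(581)) has degree 2 over Q, and its unique nontrivial automorphism is sqrt(581) ↦ -sqrt(581). Hence Gal(Q(sqrt(581))/Q) = Z/2Z.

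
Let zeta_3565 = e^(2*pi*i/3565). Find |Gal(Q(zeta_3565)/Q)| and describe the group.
|Gal(Q(zeta_3565)/Q)| = phi(3565) = 2640; group ≅ (Z/3565Z)^* ≅ Z/4Z × Z/22Z × Z/30Z

The n-th cyclotomic polynomial Φ_3565(x) is the minimal polynomial of zeta_3565 over Q and has degree phi(3565) = 2640. So Q(zeta_3565) is a degree-2640 Galois extension with Galois group (Z/3565Z)^*. By CRT, (Z/3565Z)^* ≅ (Z/5Z)^* × (Z/23Z)^* × (Z/31Z)^*. Each prime-power unit group is (Z/5Z)^* ≅ Z/4Z; (Z/23Z)^* ≅ Z/22Z; (Z/31Z)^* ≅ Z/30Z. Hence Gal(Q(zeta_3565)/Q) ≅ Z/4Z × Z/22Z × Z/30Z.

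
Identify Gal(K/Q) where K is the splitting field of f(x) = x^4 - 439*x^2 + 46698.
Gal(K/Q) = V_4 (Klein four-group, Z/2Z × Z/2Z)

f factors as (x^2 - 258)(x^2 - 181), so the splitting field is K = Q(sqrt(258), sqrt(181)). The elements 258, 181, 46698 are all non-squares in Q, so sqrt(258) and sqrt(181) generate independent quadratic extensions. Thus [K:Q] = 4 and Gal(K/Q) is generated by the two order-2 automorphisms sqrt(258) ↦ -sqrt(258) and sqrt(181) ↦ -sqrt(181), giving V_4.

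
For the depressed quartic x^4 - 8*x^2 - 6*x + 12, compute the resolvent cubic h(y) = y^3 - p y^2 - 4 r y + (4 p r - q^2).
h(y) = y^3 + 8*y^2 - 48*y - 420

Identify coefficients: p = -8, q = -6, r = 12.
Plug into h(y) = y^3 - p y^2 - 4 r y + (4 p r - q^2):
  h(y) = y^3 - (-8) y^2 - 4*(12) y + (4*(-8)*(12) - (-6)^2)
       = y^3 + (8) y^2 + (-48) y + (-420).
Simplifying: h(y) = y^3 + 8*y^2 - 48*y - 420.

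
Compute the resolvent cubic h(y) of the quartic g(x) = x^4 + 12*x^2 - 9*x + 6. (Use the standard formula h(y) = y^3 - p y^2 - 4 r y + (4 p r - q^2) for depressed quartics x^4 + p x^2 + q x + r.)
h(y) = y^3 - 12*y^2 - 24*y + 207

Identify coefficients: p = 12, q = -9, r = 6.
Plug into h(y) = y^3 - p y^2 - 4 r y + (4 p r - q^2):
  h(y) = y^3 - (12) y^2 - 4*(6) y + (4*(12)*(6) - (-9)^2)
       = y^3 + (-12) y^2 + (-24) y + (207).
Simplifying: h(y) = y^3 - 12*y^2 - 24*y + 207.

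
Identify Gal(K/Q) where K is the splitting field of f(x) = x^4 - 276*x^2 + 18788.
Gal(K/Q) = V_4 (Klein four-group, Z/2Z × Z/2Z)

f factors as (x^2 - 154)(x^2 - 122), so the splitting field is K = Q(sqrt(154), sqrt(122)). The elements 154, 122, 18788 are all non-squares in Q, so sqrt(154) and sqrt(122) generate independent quadratic extensions. Thus [K:Q] = 4 and Gal(K/Q) is generated by the two order-2 automorphisms sqrt(154) ↦ -sqrt(154) and sqrt(122) ↦ -sqrt(122), giving V_4.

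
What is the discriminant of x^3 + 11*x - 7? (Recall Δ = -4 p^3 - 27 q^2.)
Δ = -6647

For a depressed cubic x^3 + p x + q the discriminant is Δ = -4 p^3 - 27 q^2 = -4*(11)^3 - 27*(-7)^2 = -5324 - 1323 = -6647.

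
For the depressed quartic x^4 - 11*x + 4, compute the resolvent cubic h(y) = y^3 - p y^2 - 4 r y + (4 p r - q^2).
h(y) = y^3 - 16*y - 121

Identify coefficients: p = 0, q = -11, r = 4.
Plug into h(y) = y^3 - p y^2 - 4 r y + (4 p r - q^2):
  h(y) = y^3 - (0) y^2 - 4*(4) y + (4*(0)*(4) - (-11)^2)
       = y^3 + (0) y^2 + (-16) y + (-121).
Simplifying: h(y) = y^3 - 16*y - 121.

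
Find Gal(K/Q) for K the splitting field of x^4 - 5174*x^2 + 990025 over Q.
Gal(K/Q) = Z/2Z (cyclic of order 2)

f factors as (x^2 - 4975)(x^2 - 199), so the splitting field is K = Q(sqrt(4975), sqrt(199)). The squarefree part of 4975 is 199 and the squarefree part of 199 is also 199, so sqrt(4975) and sqrt(199) are both rational multiples of sqrt(199). Hence Q(sqrt(4975)) = Q(sqrt(199)) = Q(sqrt(199)), and the splitting field collapses to a single degree-2 extension with Galois group Z/2Z.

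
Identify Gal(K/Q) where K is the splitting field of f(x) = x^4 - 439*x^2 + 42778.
Gal(K/Q) = V_4 (Klein four-group, Z/2Z × Z/2Z)

f factors as (x^2 - 146)(x^2 - 293), so the splitting field is K = Q(sqrt(146), sqrt(293)). The elements 146, 293, 42778 are all non-squares in Q, so sqrt(146) and sqrt(293) generate independent quadratic extensions. Thus [K:Q] = 4 and Gal(K/Q) is generated by the two order-2 automorphisms sqrt(146) ↦ -sqrt(146) and sqrt(293) ↦ -sqrt(293), giving V_4.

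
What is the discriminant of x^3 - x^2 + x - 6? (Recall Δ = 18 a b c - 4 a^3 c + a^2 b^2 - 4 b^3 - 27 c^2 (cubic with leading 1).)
Δ = -891

For x^3 + a x^2 + b x + c the discriminant is Δ = 18 a b c - 4 a^3 c + a^2 b^2 - 4 b^3 - 27 c^2.
Plug a = -1, b = 1, c = -6:
  18*(-1)*(1)*(-6) - 4*(-1)^3*(-6) + (-1)^2*(1)^2 - 4*(1)^3 - 27*(-6)^2
  = 108 + (-24) + 1 + (-4) + (-972)
  = -891.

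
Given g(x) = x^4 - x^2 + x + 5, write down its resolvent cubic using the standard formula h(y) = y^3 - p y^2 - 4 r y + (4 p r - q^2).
h(y) = y^3 + y^2 - 20*y - 21

Identify coefficients: p = -1, q = 1, r = 5.
Plug into h(y) = y^3 - p y^2 - 4 r y + (4 p r - q^2):
  h(y) = y^3 - (-1) y^2 - 4*(5) y + (4*(-1)*(5) - (1)^2)
       = y^3 + (1) y^2 + (-20) y + (-21).
Simplifying: h(y) = y^3 + y^2 - 20*y - 21.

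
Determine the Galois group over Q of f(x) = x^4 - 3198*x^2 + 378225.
Gal(K/Q) = Z/2Z (cyclic of order 2)

f factors as (x^2 - 3075)(x^2 - 123), so the splitting field is K = Q(sqrt(3075), sqrt(123)). The squarefree part of 3075 is 123 and the squarefree part of 123 is also 123, so sqrt(3075) and sqrt(123) are both rational multiples of sqrt(123). Hence Q(sqrt(3075)) = Q(sqrt(123)) = Q(sqrt(123)), and the splitting field collapses to a single degree-2 extension with Galois group Z/2Z.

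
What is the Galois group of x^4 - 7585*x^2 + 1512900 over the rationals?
Gal(K/Q) = Z/2Z (cyclic of order 2)

f factors as (x^2 - 7380)(x^2 - 205), so the splitting field is K = Q(sqrt(7380), sqrt(205)). The squarefree part of 7380 is 205 and the squarefree part of 205 is also 205, so sqrt(7380) and sqrt(205) are both rational multiples of sqrt(205). Hence Q(sqrt(7380)) = Q(sqrt(205)) = Q(sqrt(205)), and the splitting field collapses to a single degree-2 extension with Galois group Z/2Z.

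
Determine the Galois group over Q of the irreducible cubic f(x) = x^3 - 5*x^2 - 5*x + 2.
Gal(K/Q) = S_3 (symmetric group of order 6)

Compute the discriminant of x^3 + (-5)*x^2 + (-5)*x + (2): Δ = 2917. Since Δ is not a rational square, the Galois group is not contained in A_3; it must be the full S_3 (irreducibility of the cubic rules out anything smaller).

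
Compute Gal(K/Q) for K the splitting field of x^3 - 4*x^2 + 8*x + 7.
Gal(K/Q) = S_3 (symmetric group of order 6)

Compute the discriminant of x^3 + (-4)*x^2 + (8)*x + (7): Δ = -4587. Since Δ is not a rational square, the Galois group is not contained in A_3; it must be the full S_3 (irreducibility of the cubic rules out anything smaller).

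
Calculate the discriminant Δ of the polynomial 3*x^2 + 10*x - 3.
Δ = 136

For a quadratic a x^2 + b x + c the discriminant is Δ = b^2 - 4ac = (10)^2 - 4*(3)*(-3) = 100 - (-36) = 136.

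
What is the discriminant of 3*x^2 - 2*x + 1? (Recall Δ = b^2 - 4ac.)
Δ = -8

For a quadratic a x^2 + b x + c the discriminant is Δ = b^2 - 4ac = (-2)^2 - 4*(3)*(1) = 4 - (12) = -8.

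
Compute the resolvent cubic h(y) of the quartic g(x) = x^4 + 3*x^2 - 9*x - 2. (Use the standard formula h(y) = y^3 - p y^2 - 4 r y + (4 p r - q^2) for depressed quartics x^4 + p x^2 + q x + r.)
h(y) = y^3 - 3*y^2 + 8*y - 105

Identify coefficients: p = 3, q = -9, r = -2.
Plug into h(y) = y^3 - p y^2 - 4 r y + (4 p r - q^2):
  h(y) = y^3 - (3) y^2 - 4*(-2) y + (4*(3)*(-2) - (-9)^2)
       = y^3 + (-3) y^2 + (8) y + (-105).
Simplifying: h(y) = y^3 - 3*y^2 + 8*y - 105.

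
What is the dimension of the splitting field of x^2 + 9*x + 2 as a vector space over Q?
[K:Q] = 2

The discriminant of x^2 + (9)*x + (2) is b^2 - 4c = 81 - (8) = 73. Since 73 is not a perfect square in Q, the polynomial is irreducible over Q. Its two roots generate a degree-2 extension, so [K:Q] = 2.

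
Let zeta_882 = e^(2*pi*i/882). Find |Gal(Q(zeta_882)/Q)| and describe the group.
|Gal(Q(zeta_882)/Q)| = phi(882) = 252; group ≅ (Z/882Z)^* ≅ Z/6Z × Z/42Z

The n-th cyclotomic polynomial Φ_882(x) is the minimal polynomial of zeta_882 over Q and has degree phi(882) = 252. So Q(zeta_882) is a degree-252 Galois extension with Galois group (Z/882Z)^*. By CRT, (Z/882Z)^* ≅ (Z/2Z)^* × (Z/9Z)^* × (Z/49Z)^*. Each prime-power unit group is (Z/2Z)^* ≅ trivial group (order 1); (Z/9Z)^* ≅ Z/6Z; (Z/49Z)^* ≅ Z/42Z. Hence Gal(Q(zeta_882)/Q) ≅ Z/6Z × Z/42Z.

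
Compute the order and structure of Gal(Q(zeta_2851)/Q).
|Gal(Q(zeta_2851)/Q)| = phi(2851) = 2850; group ≅ (Z/2851Z)^* ≅ Z/2850Z

The n-th cyclotomic polynomial Φ_2851(x) is the minimal polynomial of zeta_2851 over Q and has degree phi(2851) = 2850. So Q(zeta_2851) is a degree-2850 Galois extension with Galois group (Z/2851Z)^*. (Z/2851Z)^* is cyclic since 2851 is an odd prime power (or 4). Hence Gal(Q(zeta_2851)/Q) ≅ Z/2850Z.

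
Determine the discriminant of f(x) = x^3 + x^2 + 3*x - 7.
Δ = -1772

For x^3 + a x^2 + b x + c the discriminant is Δ = 18 a b c - 4 a^3 c + a^2 b^2 - 4 b^3 - 27 c^2.
Plug a = 1, b = 3, c = -7:
  18*(1)*(3)*(-7) - 4*(1)^3*(-7) + (1)^2*(3)^2 - 4*(3)^3 - 27*(-7)^2
  = -378 + (28) + 9 + (-108) + (-1323)
  = -1772.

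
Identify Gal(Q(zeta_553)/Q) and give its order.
|Gal(Q(zeta_553)/Q)| = phi(553) = 468; group ≅ (Z/553Z)^* ≅ Z/6Z × Z/78Z

The n-th cyclotomic polynomial Φ_553(x) is the minimal polynomial of zeta_553 over Q and has degree phi(553) = 468. So Q(zeta_553) is a degree-468 Galois extension with Galois group (Z/553Z)^*. By CRT, (Z/553Z)^* ≅ (Z/7Z)^* × (Z/79Z)^*. Each prime-power unit group is (Z/7Z)^* ≅ Z/6Z; (Z/79Z)^* ≅ Z/78Z. Hence Gal(Q(zeta_553)/Q) ≅ Z/6Z × Z/78Z.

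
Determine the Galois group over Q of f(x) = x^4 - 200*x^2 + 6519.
Gal(K/Q) = V_4 (Klein four-group, Z/2Z × Z/2Z)

f factors as (x^2 - 41)(x^2 - 159), so the splitting field is K = Q(sqrt(41), sqrt(159)). The elements 41, 159, 6519 are all non-squares in Q, so sqrt(41) and sqrt(159) generate independent quadratic extensions. Thus [K:Q] = 4 and Gal(K/Q) is generated by the two order-2 automorphisms sqrt(41) ↦ -sqrt(41) and sqrt(159) ↦ -sqrt(159), giving V_4.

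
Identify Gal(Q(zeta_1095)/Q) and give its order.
|Gal(Q(zeta_1095)/Q)| = phi(1095) = 576; group ≅ (Z/1095Z)^* ≅ Z/2Z × Z/4Z × Z/72Z

The n-th cyclotomic polynomial Φ_1095(x) is the minimal polynomial of zeta_1095 over Q and has degree phi(1095) = 576. So Q(zeta_1095) is a degree-576 Galois extension with Galois group (Z/1095Z)^*. By CRT, (Z/1095Z)^* ≅ (Z/3Z)^* × (Z/5Z)^* × (Z/73Z)^*. Each prime-power unit group is (Z/3Z)^* ≅ Z/2Z; (Z/5Z)^* ≅ Z/4Z; (Z/73Z)^* ≅ Z/72Z. Hence Gal(Q(zeta_1095)/Q) ≅ Z/2Z × Z/4Z × Z/72Z.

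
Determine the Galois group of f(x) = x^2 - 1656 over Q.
Gal(K/Q) = Z/2Z (cyclic of order 2)

x^2 - 1656 is irreducible over Q since 1656 is not a rational square. The splitting field Q(sqrt(1656)) has degree 2 over Q, and its unique nontrivial automorphism is sqrt(1656) ↦ -sqrt(1656). Hence Gal(Q(sqrt(1656))/Q) = Z/2Z.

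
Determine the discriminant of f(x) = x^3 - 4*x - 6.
Δ = -716

For a depressed cubic x^3 + p x + q the discriminant is Δ = -4 p^3 - 27 q^2 = -4*(-4)^3 - 27*(-6)^2 = 256 - 972 = -716.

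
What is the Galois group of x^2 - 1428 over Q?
Gal(K/Q) = Z/2Z (cyclic of order 2)

x^2 - 1428 is irreducible over Q since 1428 is not a rational square. The splitting field Q(sqrt(1428)) has degree 2 over Q, and its unique nontrivial automorphism is sqrt(1428) ↦ -sqrt(1428). Hence Gal(Q(sqrt(1428))/Q) = Z/2Z.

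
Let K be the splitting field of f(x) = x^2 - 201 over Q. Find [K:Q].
[K:Q] = 2

The polynomial x^2 - 201 is irreducible over Q since 201 is not a perfect square. Its splitting field is Q(sqrt(201)), which has degree 2 over Q.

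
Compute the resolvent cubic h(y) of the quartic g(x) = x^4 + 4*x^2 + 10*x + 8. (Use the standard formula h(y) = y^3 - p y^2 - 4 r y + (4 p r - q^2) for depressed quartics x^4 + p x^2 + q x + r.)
h(y) = y^3 - 4*y^2 - 32*y + 28

Identify coefficients: p = 4, q = 10, r = 8.
Plug into h(y) = y^3 - p y^2 - 4 r y + (4 p r - q^2):
  h(y) = y^3 - (4) y^2 - 4*(8) y + (4*(4)*(8) - (10)^2)
       = y^3 + (-4) y^2 + (-32) y + (28).
Simplifying: h(y) = y^3 - 4*y^2 - 32*y + 28.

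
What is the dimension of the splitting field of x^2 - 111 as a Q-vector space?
[K:Q] = 2

The polynomial x^2 - 111 is irreducible over Q since 111 is not a perfect square. Its splitting field is Q(sqrt(111)), which has degree 2 over Q.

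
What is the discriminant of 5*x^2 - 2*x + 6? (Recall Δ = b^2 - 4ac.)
Δ = -116

For a quadratic a x^2 + b x + c the discriminant is Δ = b^2 - 4ac = (-2)^2 - 4*(5)*(6) = 4 - (120) = -116.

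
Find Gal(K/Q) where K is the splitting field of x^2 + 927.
Gal(K/Q) = Z/2Z (cyclic of order 2)

x^2 + 927 is irreducible over Q since -927 is not a rational square. The splitting field Q(sqrt(-927)) has degree 2 over Q, and its unique nontrivial automorphism is sqrt(-927) ↦ -sqrt(-927). Hence Gal(Q(sqrt(-927))/Q) = Z/2Z.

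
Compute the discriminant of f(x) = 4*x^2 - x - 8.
Δ = 129

For a quadratic a x^2 + b x + c the discriminant is Δ = b^2 - 4ac = (-1)^2 - 4*(4)*(-8) = 1 - (-128) = 129.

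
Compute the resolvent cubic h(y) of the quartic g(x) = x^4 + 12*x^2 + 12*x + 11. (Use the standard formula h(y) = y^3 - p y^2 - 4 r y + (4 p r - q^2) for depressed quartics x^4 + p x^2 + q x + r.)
h(y) = y^3 - 12*y^2 - 44*y + 384

Identify coefficients: p = 12, q = 12, r = 11.
Plug into h(y) = y^3 - p y^2 - 4 r y + (4 p r - q^2):
  h(y) = y^3 - (12) y^2 - 4*(11) y + (4*(12)*(11) - (12)^2)
       = y^3 + (-12) y^2 + (-44) y + (384).
Simplifying: h(y) = y^3 - 12*y^2 - 44*y + 384.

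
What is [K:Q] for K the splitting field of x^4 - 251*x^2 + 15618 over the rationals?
[K:Q] = 4

f factors as (x^2 - 114)(x^2 - 137); the splitting field is K = Q(sqrt(114), sqrt(137)). Since 114, 137, and 15618 are all non-squares in Q, the three subfields Q(sqrt(114)), Q(sqrt(137)), Q(sqrt(15618)) are distinct degree-2 extensions, so [K:Q] = 4 (Klein four Galois group).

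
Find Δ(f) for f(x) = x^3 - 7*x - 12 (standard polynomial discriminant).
Δ = -2516

For a depressed cubic x^3 + p x + q the discriminant is Δ = -4 p^3 - 27 q^2 = -4*(-7)^3 - 27*(-12)^2 = 1372 - 3888 = -2516.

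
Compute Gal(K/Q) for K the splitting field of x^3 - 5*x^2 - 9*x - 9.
Gal(K/Q) = S_3 (symmetric group of order 6)

Compute the discriminant of x^3 + (-5)*x^2 + (-9)*x + (-9): Δ = -9036. Since Δ is not a rational square, the Galois group is not contained in A_3; it must be the full S_3 (irreducibility of the cubic rules out anything smaller).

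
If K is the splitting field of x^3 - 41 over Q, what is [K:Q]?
[K:Q] = 6

x^3 - 41 has one real root r = 41^(1/3) and two complex roots r*zeta_3, r*zeta_3^2 where zeta_3 = e^(2*pi*i/3). The splitting field is Q(r, zeta_3). [Q(r):Q] = 3 and [Q(zeta_3):Q] = 2 with gcd = 1, so [Q(r, zeta_3):Q] = 3 * 2 = 6.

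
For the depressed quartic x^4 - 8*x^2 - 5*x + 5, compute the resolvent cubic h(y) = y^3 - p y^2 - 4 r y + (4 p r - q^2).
h(y) = y^3 + 8*y^2 - 20*y - 185

Identify coefficients: p = -8, q = -5, r = 5.
Plug into h(y) = y^3 - p y^2 - 4 r y + (4 p r - q^2):
  h(y) = y^3 - (-8) y^2 - 4*(5) y + (4*(-8)*(5) - (-5)^2)
       = y^3 + (8) y^2 + (-20) y + (-185).
Simplifying: h(y) = y^3 + 8*y^2 - 20*y - 185.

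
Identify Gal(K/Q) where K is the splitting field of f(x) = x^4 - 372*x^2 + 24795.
Gal(K/Q) = V_4 (Klein four-group, Z/2Z × Z/2Z)

f factors as (x^2 - 87)(x^2 - 285), so the splitting field is K = Q(sqrt(87), sqrt(285)). The elements 87, 285, 24795 are all non-squares in Q, so sqrt(87) and sqrt(285) generate independent quadratic extensions. Thus [K:Q] = 4 and Gal(K/Q) is generated by the two order-2 automorphisms sqrt(87) ↦ -sqrt(87) and sqrt(285) ↦ -sqrt(285), giving V_4.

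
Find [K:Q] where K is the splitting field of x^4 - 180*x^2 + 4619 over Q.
[K:Q] = 4

f factors as (x^2 - 31)(x^2 - 149); the splitting field is K = Q(sqrt(31), sqrt(149)). Since 31, 149, and 4619 are all non-squares in Q, the three subfields Q(sqrt(31)), Q(sqrt(149)), Q(sqrt(4619)) are distinct degree-2 extensions, so [K:Q] = 4 (Klein four Galois group).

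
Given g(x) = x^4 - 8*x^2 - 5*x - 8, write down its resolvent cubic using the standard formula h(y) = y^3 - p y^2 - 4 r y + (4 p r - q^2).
h(y) = y^3 + 8*y^2 + 32*y + 231

Identify coefficients: p = -8, q = -5, r = -8.
Plug into h(y) = y^3 - p y^2 - 4 r y + (4 p r - q^2):
  h(y) = y^3 - (-8) y^2 - 4*(-8) y + (4*(-8)*(-8) - (-5)^2)
       = y^3 + (8) y^2 + (32) y + (231).
Simplifying: h(y) = y^3 + 8*y^2 + 32*y + 231.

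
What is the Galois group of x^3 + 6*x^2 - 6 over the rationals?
Gal(K/Q) = S_3 (symmetric group of order 6)

Compute the discriminant of x^3 + (6)*x^2 + (0)*x + (-6): Δ = 4212. Since Δ is not a rational square, the Galois group is not contained in A_3; it must be the full S_3 (irreducibility of the cubic rules out anything smaller).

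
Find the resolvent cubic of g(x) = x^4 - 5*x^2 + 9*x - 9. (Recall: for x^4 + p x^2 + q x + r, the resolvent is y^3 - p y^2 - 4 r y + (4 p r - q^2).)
h(y) = y^3 + 5*y^2 + 36*y + 99

Identify coefficients: p = -5, q = 9, r = -9.
Plug into h(y) = y^3 - p y^2 - 4 r y + (4 p r - q^2):
  h(y) = y^3 - (-5) y^2 - 4*(-9) y + (4*(-5)*(-9) - (9)^2)
       = y^3 + (5) y^2 + (36) y + (99).
Simplifying: h(y) = y^3 + 5*y^2 + 36*y + 99.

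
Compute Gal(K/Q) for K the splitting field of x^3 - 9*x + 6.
Gal(K/Q) = S_3 (symmetric group of order 6)

Compute the discriminant of x^3 + (0)*x^2 + (-9)*x + (6): Δ = 1944. Since Δ is not a rational square, the Galois group is not contained in A_3; it must be the full S_3 (irreducibility of the cubic rules out anything smaller).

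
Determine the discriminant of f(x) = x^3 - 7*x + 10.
Δ = -1328

For a depressed cubic x^3 + p x + q the discriminant is Δ = -4 p^3 - 27 q^2 = -4*(-7)^3 - 27*(10)^2 = 1372 - 2700 = -1328.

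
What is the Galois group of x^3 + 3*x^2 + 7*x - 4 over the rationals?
Gal(K/Q) = S_3 (symmetric group of order 6)

Compute the discriminant of x^3 + (3)*x^2 + (7)*x + (-4): Δ = -2443. Since Δ is not a rational square, the Galois group is not contained in A_3; it must be the full S_3 (irreducibility of the cubic rules out anything smaller).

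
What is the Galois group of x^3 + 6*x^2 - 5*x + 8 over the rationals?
Gal(K/Q) = S_3 (symmetric group of order 6)

Compute the discriminant of x^3 + (6)*x^2 + (-5)*x + (8): Δ = -11560. Since Δ is not a rational square, the Galois group is not contained in A_3; it must be the full S_3 (irreducibility of the cubic rules out anything smaller).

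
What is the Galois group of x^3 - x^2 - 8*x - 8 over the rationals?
Gal(K/Q) = S_3 (symmetric group of order 6)

Compute the discriminant of x^3 + (-1)*x^2 + (-8)*x + (-8): Δ = -800. Since Δ is not a rational square, the Galois group is not contained in A_3; it must be the full S_3 (irreducibility of the cubic rules out anything smaller).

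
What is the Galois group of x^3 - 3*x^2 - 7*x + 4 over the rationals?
Gal(K/Q) = S_3 (symmetric group of order 6)

Compute the discriminant of x^3 + (-3)*x^2 + (-7)*x + (4): Δ = 3325. Since Δ is not a rational square, the Galois group is not contained in A_3; it must be the full S_3 (irreducibility of the cubic rules out anything smaller).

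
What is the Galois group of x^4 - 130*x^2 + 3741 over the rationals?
Gal(K/Q) = V_4 (Klein four-group, Z/2Z × Z/2Z)

f factors as (x^2 - 43)(x^2 - 87), so the splitting field is K = Q(sqrt(43), sqrt(87)). The elements 43, 87, 3741 are all non-squares in Q, so sqrt(43) and sqrt(87) generate independent quadratic extensions. Thus [K:Q] = 4 and Gal(K/Q) is generated by the two order-2 automorphisms sqrt(43) ↦ -sqrt(43) and sqrt(87) ↦ -sqrt(87), giving V_4.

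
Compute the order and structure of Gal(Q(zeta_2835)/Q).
|Gal(Q(zeta_2835)/Q)| = phi(2835) = 1296; group ≅ (Z/2835Z)^* ≅ Z/4Z × Z/6Z × Z/54Z

The n-th cyclotomic polynomial Φ_2835(x) is the minimal polynomial of zeta_2835 over Q and has degree phi(2835) = 1296. So Q(zeta_2835) is a degree-1296 Galois extension with Galois group (Z/2835Z)^*. By CRT, (Z/2835Z)^* ≅ (Z/81Z)^* × (Z/5Z)^* × (Z/7Z)^*. Each prime-power unit group is (Z/81Z)^* ≅ Z/54Z; (Z/5Z)^* ≅ Z/4Z; (Z/7Z)^* ≅ Z/6Z. Hence Gal(Q(zeta_2835)/Q) ≅ Z/4Z × Z/6Z × Z/54Z.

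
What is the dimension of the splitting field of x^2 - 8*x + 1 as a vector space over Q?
[K:Q] = 2

The discriminant of x^2 + (-8)*x + (1) is b^2 - 4c = 64 - (4) = 60. Since 60 is not a perfect square in Q, the polynomial is irreducible over Q. Its two roots generate a degree-2 extension, so [K:Q] = 2.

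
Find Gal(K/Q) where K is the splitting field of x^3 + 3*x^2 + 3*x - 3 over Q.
Gal(K/Q) = S_3 (symmetric group of order 6)

Compute the discriminant of x^3 + (3)*x^2 + (3)*x + (-3): Δ = -432. Since Δ is not a rational square, the Galois group is not contained in A_3; it must be the full S_3 (irreducibility of the cubic rules out anything smaller).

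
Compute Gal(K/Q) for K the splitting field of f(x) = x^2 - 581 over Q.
Gal(K/Q) = Z/2Z (cyclic of order 2)

x^2 - 581 is irreducible over Q since 581 is not a rational square. The splitting field Q(sqrt(581)) has degree 2 over Q, and its unique nontrivial automorphism is sqrt(581) ↦ -sqrt(581). Hence Gal(Q(sqrt(581))/Q) = Z/2Z.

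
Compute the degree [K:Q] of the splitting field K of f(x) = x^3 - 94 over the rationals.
[K:Q] = 6

x^3 - 94 has one real root r = 94^(1/3) and two complex roots r*zeta_3, r*zeta_3^2 where zeta_3 = e^(2*pi*i/3). The splitting field is Q(r, zeta_3). [Q(r):Q] = 3 and [Q(zeta_3):Q] = 2 with gcd = 1, so [Q(r, zeta_3):Q] = 3 * 2 = 6.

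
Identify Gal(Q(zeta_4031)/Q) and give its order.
|Gal(Q(zeta_4031)/Q)| = phi(4031) = 3864; group ≅ (Z/4031Z)^* ≅ Z/28Z × Z/138Z

The n-th cyclotomic polynomial Φ_4031(x) is the minimal polynomial of zeta_4031 over Q and has degree phi(4031) = 3864. So Q(zeta_4031) is a degree-3864 Galois extension with Galois group (Z/4031Z)^*. By CRT, (Z/4031Z)^* ≅ (Z/29Z)^* × (Z/139Z)^*. Each prime-power unit group is (Z/29Z)^* ≅ Z/28Z; (Z/139Z)^* ≅ Z/138Z. Hence Gal(Q(zeta_4031)/Q) ≅ Z/28Z × Z/138Z.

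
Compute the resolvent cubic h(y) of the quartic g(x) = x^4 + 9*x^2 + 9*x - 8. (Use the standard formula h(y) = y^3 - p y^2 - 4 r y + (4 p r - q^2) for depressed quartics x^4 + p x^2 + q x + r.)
h(y) = y^3 - 9*y^2 + 32*y - 369

Identify coefficients: p = 9, q = 9, r = -8.
Plug into h(y) = y^3 - p y^2 - 4 r y + (4 p r - q^2):
  h(y) = y^3 - (9) y^2 - 4*(-8) y + (4*(9)*(-8) - (9)^2)
       = y^3 + (-9) y^2 + (32) y + (-369).
Simplifying: h(y) = y^3 - 9*y^2 + 32*y - 369.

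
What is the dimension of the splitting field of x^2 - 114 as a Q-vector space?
[K:Q] = 2

The polynomial x^2 - 114 is irreducible over Q since 114 is not a perfect square. Its splitting field is Q(sqrt(114)), which has degree 2 over Q.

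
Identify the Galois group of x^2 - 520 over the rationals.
Gal(K/Q) = Z/2Z (cyclic of order 2)

x^2 - 520 is irreducible over Q since 520 is not a rational square. The splitting field Q(sqrt(520)) has degree 2 over Q, and its unique nontrivial automorphism is sqrt(520) ↦ -sqrt(520). Hence Gal(Q(sqrt(520))/Q) = Z/2Z.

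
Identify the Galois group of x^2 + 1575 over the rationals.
Gal(K/Q) = Z/2Z (cyclic of order 2)

x^2 + 1575 is irreducible over Q since -1575 is not a rational square. The splitting field Q(sqrt(-1575)) has degree 2 over Q, and its unique nontrivial automorphism is sqrt(-1575) ↦ -sqrt(-1575). Hence Gal(Q(sqrt(-1575))/Q) = Z/2Z.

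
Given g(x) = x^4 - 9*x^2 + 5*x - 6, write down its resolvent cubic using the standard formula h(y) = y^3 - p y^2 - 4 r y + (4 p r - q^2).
h(y) = y^3 + 9*y^2 + 24*y + 191

Identify coefficients: p = -9, q = 5, r = -6.
Plug into h(y) = y^3 - p y^2 - 4 r y + (4 p r - q^2):
  h(y) = y^3 - (-9) y^2 - 4*(-6) y + (4*(-9)*(-6) - (5)^2)
       = y^3 + (9) y^2 + (24) y + (191).
Simplifying: h(y) = y^3 + 9*y^2 + 24*y + 191.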